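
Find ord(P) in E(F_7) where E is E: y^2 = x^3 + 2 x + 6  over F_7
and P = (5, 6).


Compute successive multiples of P until we hit O:
  1P = (5, 6)
  2P = (4, 1)
  3P = (2, 2)
  4P = (1, 4)
  5P = (3, 2)
  6P = (3, 5)
  7P = (1, 3)
  8P = (2, 5)
  ... (continuing to 11P)
  11P = O

ord(P) = 11


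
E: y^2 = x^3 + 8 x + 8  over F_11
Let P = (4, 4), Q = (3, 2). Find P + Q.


P != Q, so use the chord formula.
s = (y2 - y1) / (x2 - x1) = (9) / (10) mod 11 = 2
x3 = s^2 - x1 - x2 mod 11 = 2^2 - 4 - 3 = 8
y3 = s (x1 - x3) - y1 mod 11 = 2 * (4 - 8) - 4 = 10

P + Q = (8, 10)


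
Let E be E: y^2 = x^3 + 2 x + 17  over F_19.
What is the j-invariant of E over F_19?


Delta = -16(4 a^3 + 27 b^2) mod 19 = 2
-1728 * (4 a)^3 = -1728 * (4*2)^3 mod 19 = 18
j = 18 * 2^(-1) mod 19 = 9

j = 9 (mod 19)


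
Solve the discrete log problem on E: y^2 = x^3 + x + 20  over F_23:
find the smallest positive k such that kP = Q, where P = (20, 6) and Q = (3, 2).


Enumerate multiples of P until we hit Q = (3, 2):
  1P = (20, 6)
  2P = (14, 8)
  3P = (7, 5)
  4P = (22, 8)
  5P = (5, 9)
  6P = (10, 15)
  7P = (6, 9)
  8P = (15, 11)
  9P = (12, 9)
  10P = (3, 2)
Match found at i = 10.

k = 10


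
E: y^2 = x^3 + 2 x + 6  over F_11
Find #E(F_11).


For each x in F_11, count y with y^2 = x^3 + 2 x + 6 mod 11:
  x = 1: RHS = 9, y in [3, 8]  -> 2 point(s)
  x = 4: RHS = 1, y in [1, 10]  -> 2 point(s)
  x = 5: RHS = 9, y in [3, 8]  -> 2 point(s)
  x = 6: RHS = 3, y in [5, 6]  -> 2 point(s)
  x = 7: RHS = 0, y in [0]  -> 1 point(s)
  x = 9: RHS = 5, y in [4, 7]  -> 2 point(s)
  x = 10: RHS = 3, y in [5, 6]  -> 2 point(s)
Affine points: 13. Add the point at infinity: total = 14.

#E(F_11) = 14


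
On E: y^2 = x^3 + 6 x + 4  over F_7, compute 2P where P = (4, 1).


k = 2 = 10_2 (binary, LSB first: 01)
Double-and-add from P = (4, 1):
  bit 0 = 0: acc unchanged = O
  bit 1 = 1: acc = O + (0, 2) = (0, 2)

2P = (0, 2)


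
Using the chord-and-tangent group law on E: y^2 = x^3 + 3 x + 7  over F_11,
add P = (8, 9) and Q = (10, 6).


P != Q, so use the chord formula.
s = (y2 - y1) / (x2 - x1) = (8) / (2) mod 11 = 4
x3 = s^2 - x1 - x2 mod 11 = 4^2 - 8 - 10 = 9
y3 = s (x1 - x3) - y1 mod 11 = 4 * (8 - 9) - 9 = 9

P + Q = (9, 9)


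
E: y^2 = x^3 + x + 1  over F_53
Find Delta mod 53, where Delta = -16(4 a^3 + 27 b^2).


4 a^3 + 27 b^2 = 4*1^3 + 27*1^2 = 4 + 27 = 31
Delta = -16 * (31) = -496
Delta mod 53 = 34

Delta = 34 (mod 53)


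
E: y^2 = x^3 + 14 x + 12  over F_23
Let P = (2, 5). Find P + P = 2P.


Doubling: s = (3 x1^2 + a) / (2 y1)
s = (3*2^2 + 14) / (2*5) mod 23 = 21
x3 = s^2 - 2 x1 mod 23 = 21^2 - 2*2 = 0
y3 = s (x1 - x3) - y1 mod 23 = 21 * (2 - 0) - 5 = 14

2P = (0, 14)


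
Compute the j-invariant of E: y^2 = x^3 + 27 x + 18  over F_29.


Delta = -16(4 a^3 + 27 b^2) mod 29 = 5
-1728 * (4 a)^3 = -1728 * (4*27)^3 mod 29 = 4
j = 4 * 5^(-1) mod 29 = 24

j = 24 (mod 29)


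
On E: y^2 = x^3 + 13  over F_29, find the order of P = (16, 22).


Compute successive multiples of P until we hit O:
  1P = (16, 22)
  2P = (27, 18)
  3P = (24, 2)
  4P = (17, 24)
  5P = (0, 10)
  6P = (19, 12)
  7P = (18, 4)
  8P = (18, 25)
  ... (continuing to 15P)
  15P = O

ord(P) = 15


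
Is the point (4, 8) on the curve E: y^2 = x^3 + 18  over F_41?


Check whether y^2 = x^3 + 0 x + 18 (mod 41) for (x, y) = (4, 8).
LHS: y^2 = 8^2 mod 41 = 23
RHS: x^3 + 0 x + 18 = 4^3 + 0*4 + 18 mod 41 = 0
LHS != RHS

No, not on the curve


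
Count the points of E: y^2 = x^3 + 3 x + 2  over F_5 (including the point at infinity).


For each x in F_5, count y with y^2 = x^3 + 3 x + 2 mod 5:
  x = 1: RHS = 1, y in [1, 4]  -> 2 point(s)
  x = 2: RHS = 1, y in [1, 4]  -> 2 point(s)
Affine points: 4. Add the point at infinity: total = 5.

#E(F_5) = 5


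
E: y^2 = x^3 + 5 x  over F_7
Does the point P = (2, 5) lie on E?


Check whether y^2 = x^3 + 5 x + 0 (mod 7) for (x, y) = (2, 5).
LHS: y^2 = 5^2 mod 7 = 4
RHS: x^3 + 5 x + 0 = 2^3 + 5*2 + 0 mod 7 = 4
LHS = RHS

Yes, on the curve


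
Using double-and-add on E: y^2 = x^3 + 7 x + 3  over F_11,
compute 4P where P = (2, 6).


k = 4 = 100_2 (binary, LSB first: 001)
Double-and-add from P = (2, 6):
  bit 0 = 0: acc unchanged = O
  bit 1 = 0: acc unchanged = O
  bit 2 = 1: acc = O + (2, 5) = (2, 5)

4P = (2, 5)


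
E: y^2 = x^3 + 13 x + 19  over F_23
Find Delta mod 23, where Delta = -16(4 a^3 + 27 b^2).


4 a^3 + 27 b^2 = 4*13^3 + 27*19^2 = 8788 + 9747 = 18535
Delta = -16 * (18535) = -296560
Delta mod 23 = 2

Delta = 2 (mod 23)


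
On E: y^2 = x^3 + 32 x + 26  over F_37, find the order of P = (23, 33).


Compute successive multiples of P until we hit O:
  1P = (23, 33)
  2P = (31, 32)
  3P = (31, 5)
  4P = (23, 4)
  5P = O

ord(P) = 5


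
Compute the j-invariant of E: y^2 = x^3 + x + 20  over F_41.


Delta = -16(4 a^3 + 27 b^2) mod 41 = 33
-1728 * (4 a)^3 = -1728 * (4*1)^3 mod 41 = 26
j = 26 * 33^(-1) mod 41 = 7

j = 7 (mod 41)


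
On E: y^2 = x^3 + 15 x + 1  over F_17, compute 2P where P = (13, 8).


Doubling: s = (3 x1^2 + a) / (2 y1)
s = (3*13^2 + 15) / (2*8) mod 17 = 5
x3 = s^2 - 2 x1 mod 17 = 5^2 - 2*13 = 16
y3 = s (x1 - x3) - y1 mod 17 = 5 * (13 - 16) - 8 = 11

2P = (16, 11)


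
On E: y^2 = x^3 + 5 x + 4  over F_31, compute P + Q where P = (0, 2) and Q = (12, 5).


P != Q, so use the chord formula.
s = (y2 - y1) / (x2 - x1) = (3) / (12) mod 31 = 8
x3 = s^2 - x1 - x2 mod 31 = 8^2 - 0 - 12 = 21
y3 = s (x1 - x3) - y1 mod 31 = 8 * (0 - 21) - 2 = 16

P + Q = (21, 16)


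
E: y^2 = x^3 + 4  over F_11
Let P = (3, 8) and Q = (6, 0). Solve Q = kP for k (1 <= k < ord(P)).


Enumerate multiples of P until we hit Q = (6, 0):
  1P = (3, 8)
  2P = (6, 0)
Match found at i = 2.

k = 2


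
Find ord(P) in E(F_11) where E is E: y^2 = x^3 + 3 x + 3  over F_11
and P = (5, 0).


Compute successive multiples of P until we hit O:
  1P = (5, 0)
  2P = O

ord(P) = 2


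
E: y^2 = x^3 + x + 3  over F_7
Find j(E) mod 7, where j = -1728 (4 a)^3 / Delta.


Delta = -16(4 a^3 + 27 b^2) mod 7 = 3
-1728 * (4 a)^3 = -1728 * (4*1)^3 mod 7 = 1
j = 1 * 3^(-1) mod 7 = 5

j = 5 (mod 7)


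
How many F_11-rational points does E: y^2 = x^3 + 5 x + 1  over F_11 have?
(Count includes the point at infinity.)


For each x in F_11, count y with y^2 = x^3 + 5 x + 1 mod 11:
  x = 0: RHS = 1, y in [1, 10]  -> 2 point(s)
  x = 6: RHS = 5, y in [4, 7]  -> 2 point(s)
  x = 7: RHS = 5, y in [4, 7]  -> 2 point(s)
  x = 8: RHS = 3, y in [5, 6]  -> 2 point(s)
  x = 9: RHS = 5, y in [4, 7]  -> 2 point(s)
Affine points: 10. Add the point at infinity: total = 11.

#E(F_11) = 11


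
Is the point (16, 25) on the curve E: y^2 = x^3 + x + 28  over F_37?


Check whether y^2 = x^3 + 1 x + 28 (mod 37) for (x, y) = (16, 25).
LHS: y^2 = 25^2 mod 37 = 33
RHS: x^3 + 1 x + 28 = 16^3 + 1*16 + 28 mod 37 = 33
LHS = RHS

Yes, on the curve


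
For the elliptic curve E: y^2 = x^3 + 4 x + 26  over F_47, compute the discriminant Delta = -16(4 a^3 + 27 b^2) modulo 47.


4 a^3 + 27 b^2 = 4*4^3 + 27*26^2 = 256 + 18252 = 18508
Delta = -16 * (18508) = -296128
Delta mod 47 = 19

Delta = 19 (mod 47)


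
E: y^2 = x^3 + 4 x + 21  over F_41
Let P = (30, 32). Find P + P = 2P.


Doubling: s = (3 x1^2 + a) / (2 y1)
s = (3*30^2 + 4) / (2*32) mod 41 = 32
x3 = s^2 - 2 x1 mod 41 = 32^2 - 2*30 = 21
y3 = s (x1 - x3) - y1 mod 41 = 32 * (30 - 21) - 32 = 10

2P = (21, 10)


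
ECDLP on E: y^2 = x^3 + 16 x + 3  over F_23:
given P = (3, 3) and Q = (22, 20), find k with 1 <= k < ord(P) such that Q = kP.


Enumerate multiples of P until we hit Q = (22, 20):
  1P = (3, 3)
  2P = (0, 7)
  3P = (9, 5)
  4P = (6, 19)
  5P = (22, 3)
  6P = (21, 20)
  7P = (17, 17)
  8P = (4, 19)
  9P = (19, 17)
  10P = (5, 1)
  11P = (16, 10)
  12P = (13, 4)
  13P = (10, 17)
  14P = (14, 21)
  15P = (14, 2)
  16P = (10, 6)
  17P = (13, 19)
  18P = (16, 13)
  19P = (5, 22)
  20P = (19, 6)
  21P = (4, 4)
  22P = (17, 6)
  23P = (21, 3)
  24P = (22, 20)
Match found at i = 24.

k = 24


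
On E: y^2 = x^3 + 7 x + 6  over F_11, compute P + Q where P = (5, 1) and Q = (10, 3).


P != Q, so use the chord formula.
s = (y2 - y1) / (x2 - x1) = (2) / (5) mod 11 = 7
x3 = s^2 - x1 - x2 mod 11 = 7^2 - 5 - 10 = 1
y3 = s (x1 - x3) - y1 mod 11 = 7 * (5 - 1) - 1 = 5

P + Q = (1, 5)


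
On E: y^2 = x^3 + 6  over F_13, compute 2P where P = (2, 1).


k = 2 = 10_2 (binary, LSB first: 01)
Double-and-add from P = (2, 1):
  bit 0 = 0: acc unchanged = O
  bit 1 = 1: acc = O + (6, 1) = (6, 1)

2P = (6, 1)


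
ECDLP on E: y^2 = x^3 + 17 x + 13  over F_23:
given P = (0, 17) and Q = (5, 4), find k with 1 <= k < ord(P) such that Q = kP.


Enumerate multiples of P until we hit Q = (5, 4):
  1P = (0, 17)
  2P = (6, 3)
  3P = (2, 3)
  4P = (1, 13)
  5P = (15, 20)
  6P = (20, 2)
  7P = (5, 4)
Match found at i = 7.

k = 7


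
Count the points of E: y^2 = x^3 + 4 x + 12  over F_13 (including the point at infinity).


For each x in F_13, count y with y^2 = x^3 + 4 x + 12 mod 13:
  x = 0: RHS = 12, y in [5, 8]  -> 2 point(s)
  x = 1: RHS = 4, y in [2, 11]  -> 2 point(s)
  x = 3: RHS = 12, y in [5, 8]  -> 2 point(s)
  x = 4: RHS = 1, y in [1, 12]  -> 2 point(s)
  x = 5: RHS = 1, y in [1, 12]  -> 2 point(s)
  x = 8: RHS = 10, y in [6, 7]  -> 2 point(s)
  x = 9: RHS = 10, y in [6, 7]  -> 2 point(s)
  x = 10: RHS = 12, y in [5, 8]  -> 2 point(s)
  x = 11: RHS = 9, y in [3, 10]  -> 2 point(s)
Affine points: 18. Add the point at infinity: total = 19.

#E(F_13) = 19


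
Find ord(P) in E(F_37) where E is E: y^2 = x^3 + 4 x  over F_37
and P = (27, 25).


Compute successive multiples of P until we hit O:
  1P = (27, 25)
  2P = (16, 33)
  3P = (30, 31)
  4P = (21, 24)
  5P = (25, 0)
  6P = (21, 13)
  7P = (30, 6)
  8P = (16, 4)
  ... (continuing to 10P)
  10P = O

ord(P) = 10


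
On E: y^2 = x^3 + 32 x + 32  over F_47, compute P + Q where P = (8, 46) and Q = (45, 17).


P != Q, so use the chord formula.
s = (y2 - y1) / (x2 - x1) = (18) / (37) mod 47 = 17
x3 = s^2 - x1 - x2 mod 47 = 17^2 - 8 - 45 = 1
y3 = s (x1 - x3) - y1 mod 47 = 17 * (8 - 1) - 46 = 26

P + Q = (1, 26)


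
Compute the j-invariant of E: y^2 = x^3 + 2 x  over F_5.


Delta = -16(4 a^3 + 27 b^2) mod 5 = 3
-1728 * (4 a)^3 = -1728 * (4*2)^3 mod 5 = 4
j = 4 * 3^(-1) mod 5 = 3

j = 3 (mod 5)


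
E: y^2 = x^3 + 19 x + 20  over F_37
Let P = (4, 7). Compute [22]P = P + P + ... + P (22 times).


k = 22 = 10110_2 (binary, LSB first: 01101)
Double-and-add from P = (4, 7):
  bit 0 = 0: acc unchanged = O
  bit 1 = 1: acc = O + (20, 1) = (20, 1)
  bit 2 = 1: acc = (20, 1) + (35, 14) = (26, 16)
  bit 3 = 0: acc unchanged = (26, 16)
  bit 4 = 1: acc = (26, 16) + (33, 19) = (25, 32)

22P = (25, 32)


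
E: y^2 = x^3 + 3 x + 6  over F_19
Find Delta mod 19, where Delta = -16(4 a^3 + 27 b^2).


4 a^3 + 27 b^2 = 4*3^3 + 27*6^2 = 108 + 972 = 1080
Delta = -16 * (1080) = -17280
Delta mod 19 = 10

Delta = 10 (mod 19)


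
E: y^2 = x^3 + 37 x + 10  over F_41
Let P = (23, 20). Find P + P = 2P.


Doubling: s = (3 x1^2 + a) / (2 y1)
s = (3*23^2 + 37) / (2*20) mod 41 = 16
x3 = s^2 - 2 x1 mod 41 = 16^2 - 2*23 = 5
y3 = s (x1 - x3) - y1 mod 41 = 16 * (23 - 5) - 20 = 22

2P = (5, 22)


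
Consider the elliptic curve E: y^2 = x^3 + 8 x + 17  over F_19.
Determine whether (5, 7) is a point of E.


Check whether y^2 = x^3 + 8 x + 17 (mod 19) for (x, y) = (5, 7).
LHS: y^2 = 7^2 mod 19 = 11
RHS: x^3 + 8 x + 17 = 5^3 + 8*5 + 17 mod 19 = 11
LHS = RHS

Yes, on the curve


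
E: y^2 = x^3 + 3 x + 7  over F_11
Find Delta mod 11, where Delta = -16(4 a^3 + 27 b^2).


4 a^3 + 27 b^2 = 4*3^3 + 27*7^2 = 108 + 1323 = 1431
Delta = -16 * (1431) = -22896
Delta mod 11 = 6

Delta = 6 (mod 11)


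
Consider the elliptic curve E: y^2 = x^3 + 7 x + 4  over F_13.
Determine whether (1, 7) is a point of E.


Check whether y^2 = x^3 + 7 x + 4 (mod 13) for (x, y) = (1, 7).
LHS: y^2 = 7^2 mod 13 = 10
RHS: x^3 + 7 x + 4 = 1^3 + 7*1 + 4 mod 13 = 12
LHS != RHS

No, not on the curve


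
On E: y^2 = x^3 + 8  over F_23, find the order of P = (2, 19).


Compute successive multiples of P until we hit O:
  1P = (2, 19)
  2P = (4, 7)
  3P = (7, 11)
  4P = (0, 10)
  5P = (1, 20)
  6P = (21, 0)
  7P = (1, 3)
  8P = (0, 13)
  ... (continuing to 12P)
  12P = O

ord(P) = 12


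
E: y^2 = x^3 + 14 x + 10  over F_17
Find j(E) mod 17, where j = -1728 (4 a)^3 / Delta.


Delta = -16(4 a^3 + 27 b^2) mod 17 = 8
-1728 * (4 a)^3 = -1728 * (4*14)^3 mod 17 = 2
j = 2 * 8^(-1) mod 17 = 13

j = 13 (mod 17)


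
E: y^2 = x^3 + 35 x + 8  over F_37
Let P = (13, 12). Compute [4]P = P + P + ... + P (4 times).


k = 4 = 100_2 (binary, LSB first: 001)
Double-and-add from P = (13, 12):
  bit 0 = 0: acc unchanged = O
  bit 1 = 0: acc unchanged = O
  bit 2 = 1: acc = O + (29, 17) = (29, 17)

4P = (29, 17)


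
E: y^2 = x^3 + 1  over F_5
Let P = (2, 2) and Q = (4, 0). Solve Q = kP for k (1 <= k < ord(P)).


Enumerate multiples of P until we hit Q = (4, 0):
  1P = (2, 2)
  2P = (0, 4)
  3P = (4, 0)
Match found at i = 3.

k = 3


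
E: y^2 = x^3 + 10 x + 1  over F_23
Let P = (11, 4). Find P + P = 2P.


Doubling: s = (3 x1^2 + a) / (2 y1)
s = (3*11^2 + 10) / (2*4) mod 23 = 15
x3 = s^2 - 2 x1 mod 23 = 15^2 - 2*11 = 19
y3 = s (x1 - x3) - y1 mod 23 = 15 * (11 - 19) - 4 = 14

2P = (19, 14)


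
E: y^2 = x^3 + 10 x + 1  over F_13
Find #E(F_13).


For each x in F_13, count y with y^2 = x^3 + 10 x + 1 mod 13:
  x = 0: RHS = 1, y in [1, 12]  -> 2 point(s)
  x = 1: RHS = 12, y in [5, 8]  -> 2 point(s)
  x = 2: RHS = 3, y in [4, 9]  -> 2 point(s)
  x = 4: RHS = 1, y in [1, 12]  -> 2 point(s)
  x = 6: RHS = 4, y in [2, 11]  -> 2 point(s)
  x = 9: RHS = 1, y in [1, 12]  -> 2 point(s)
  x = 10: RHS = 9, y in [3, 10]  -> 2 point(s)
  x = 11: RHS = 12, y in [5, 8]  -> 2 point(s)
  x = 12: RHS = 3, y in [4, 9]  -> 2 point(s)
Affine points: 18. Add the point at infinity: total = 19.

#E(F_13) = 19


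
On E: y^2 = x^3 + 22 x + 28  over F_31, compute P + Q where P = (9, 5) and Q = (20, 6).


P != Q, so use the chord formula.
s = (y2 - y1) / (x2 - x1) = (1) / (11) mod 31 = 17
x3 = s^2 - x1 - x2 mod 31 = 17^2 - 9 - 20 = 12
y3 = s (x1 - x3) - y1 mod 31 = 17 * (9 - 12) - 5 = 6

P + Q = (12, 6)


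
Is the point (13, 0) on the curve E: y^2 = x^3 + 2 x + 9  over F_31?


Check whether y^2 = x^3 + 2 x + 9 (mod 31) for (x, y) = (13, 0).
LHS: y^2 = 0^2 mod 31 = 0
RHS: x^3 + 2 x + 9 = 13^3 + 2*13 + 9 mod 31 = 0
LHS = RHS

Yes, on the curve


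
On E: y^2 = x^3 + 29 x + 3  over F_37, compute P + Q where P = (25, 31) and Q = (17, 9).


P != Q, so use the chord formula.
s = (y2 - y1) / (x2 - x1) = (15) / (29) mod 37 = 12
x3 = s^2 - x1 - x2 mod 37 = 12^2 - 25 - 17 = 28
y3 = s (x1 - x3) - y1 mod 37 = 12 * (25 - 28) - 31 = 7

P + Q = (28, 7)


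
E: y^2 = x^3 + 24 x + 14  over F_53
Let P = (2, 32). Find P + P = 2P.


Doubling: s = (3 x1^2 + a) / (2 y1)
s = (3*2^2 + 24) / (2*32) mod 53 = 37
x3 = s^2 - 2 x1 mod 53 = 37^2 - 2*2 = 40
y3 = s (x1 - x3) - y1 mod 53 = 37 * (2 - 40) - 32 = 46

2P = (40, 46)


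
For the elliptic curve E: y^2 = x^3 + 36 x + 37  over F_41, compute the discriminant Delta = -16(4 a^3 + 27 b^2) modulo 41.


4 a^3 + 27 b^2 = 4*36^3 + 27*37^2 = 186624 + 36963 = 223587
Delta = -16 * (223587) = -3577392
Delta mod 41 = 22

Delta = 22 (mod 41)


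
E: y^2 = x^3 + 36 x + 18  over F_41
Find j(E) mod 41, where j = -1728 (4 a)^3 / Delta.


Delta = -16(4 a^3 + 27 b^2) mod 41 = 11
-1728 * (4 a)^3 = -1728 * (4*36)^3 mod 41 = 30
j = 30 * 11^(-1) mod 41 = 40

j = 40 (mod 41)


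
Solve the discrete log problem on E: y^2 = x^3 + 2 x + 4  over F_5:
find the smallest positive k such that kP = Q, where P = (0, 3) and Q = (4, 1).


Enumerate multiples of P until we hit Q = (4, 1):
  1P = (0, 3)
  2P = (4, 4)
  3P = (2, 4)
  4P = (2, 1)
  5P = (4, 1)
Match found at i = 5.

k = 5


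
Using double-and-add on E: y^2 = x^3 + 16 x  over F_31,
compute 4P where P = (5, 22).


k = 4 = 100_2 (binary, LSB first: 001)
Double-and-add from P = (5, 22):
  bit 0 = 0: acc unchanged = O
  bit 1 = 0: acc unchanged = O
  bit 2 = 1: acc = O + (4, 29) = (4, 29)

4P = (4, 29)


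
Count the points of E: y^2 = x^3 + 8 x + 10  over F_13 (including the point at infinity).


For each x in F_13, count y with y^2 = x^3 + 8 x + 10 mod 13:
  x = 0: RHS = 10, y in [6, 7]  -> 2 point(s)
  x = 3: RHS = 9, y in [3, 10]  -> 2 point(s)
  x = 6: RHS = 1, y in [1, 12]  -> 2 point(s)
  x = 8: RHS = 1, y in [1, 12]  -> 2 point(s)
  x = 11: RHS = 12, y in [5, 8]  -> 2 point(s)
  x = 12: RHS = 1, y in [1, 12]  -> 2 point(s)
Affine points: 12. Add the point at infinity: total = 13.

#E(F_13) = 13


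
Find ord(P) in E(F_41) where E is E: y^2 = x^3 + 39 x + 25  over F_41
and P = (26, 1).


Compute successive multiples of P until we hit O:
  1P = (26, 1)
  2P = (10, 12)
  3P = (13, 8)
  4P = (20, 21)
  5P = (38, 39)
  6P = (36, 22)
  7P = (24, 36)
  8P = (0, 36)
  ... (continuing to 45P)
  45P = O

ord(P) = 45


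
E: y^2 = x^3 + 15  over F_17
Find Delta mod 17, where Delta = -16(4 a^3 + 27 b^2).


4 a^3 + 27 b^2 = 4*0^3 + 27*15^2 = 0 + 6075 = 6075
Delta = -16 * (6075) = -97200
Delta mod 17 = 6

Delta = 6 (mod 17)


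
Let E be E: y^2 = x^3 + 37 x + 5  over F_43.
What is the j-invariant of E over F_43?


Delta = -16(4 a^3 + 27 b^2) mod 43 = 14
-1728 * (4 a)^3 = -1728 * (4*37)^3 mod 43 = 39
j = 39 * 14^(-1) mod 43 = 12

j = 12 (mod 43)


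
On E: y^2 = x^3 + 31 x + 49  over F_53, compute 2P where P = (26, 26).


Doubling: s = (3 x1^2 + a) / (2 y1)
s = (3*26^2 + 31) / (2*26) mod 53 = 8
x3 = s^2 - 2 x1 mod 53 = 8^2 - 2*26 = 12
y3 = s (x1 - x3) - y1 mod 53 = 8 * (26 - 12) - 26 = 33

2P = (12, 33)


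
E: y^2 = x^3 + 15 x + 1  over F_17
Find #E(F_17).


For each x in F_17, count y with y^2 = x^3 + 15 x + 1 mod 17:
  x = 0: RHS = 1, y in [1, 16]  -> 2 point(s)
  x = 1: RHS = 0, y in [0]  -> 1 point(s)
  x = 6: RHS = 1, y in [1, 16]  -> 2 point(s)
  x = 8: RHS = 4, y in [2, 15]  -> 2 point(s)
  x = 9: RHS = 15, y in [7, 10]  -> 2 point(s)
  x = 11: RHS = 1, y in [1, 16]  -> 2 point(s)
  x = 13: RHS = 13, y in [8, 9]  -> 2 point(s)
  x = 16: RHS = 2, y in [6, 11]  -> 2 point(s)
Affine points: 15. Add the point at infinity: total = 16.

#E(F_17) = 16


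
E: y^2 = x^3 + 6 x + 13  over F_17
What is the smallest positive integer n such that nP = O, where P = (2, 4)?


Compute successive multiples of P until we hit O:
  1P = (2, 4)
  2P = (0, 9)
  3P = (0, 8)
  4P = (2, 13)
  5P = O

ord(P) = 5


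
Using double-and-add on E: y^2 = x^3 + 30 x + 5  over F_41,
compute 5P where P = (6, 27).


k = 5 = 101_2 (binary, LSB first: 101)
Double-and-add from P = (6, 27):
  bit 0 = 1: acc = O + (6, 27) = (6, 27)
  bit 1 = 0: acc unchanged = (6, 27)
  bit 2 = 1: acc = (6, 27) + (0, 13) = (4, 5)

5P = (4, 5)


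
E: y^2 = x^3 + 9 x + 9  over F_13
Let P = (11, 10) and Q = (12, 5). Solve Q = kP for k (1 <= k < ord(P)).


Enumerate multiples of P until we hit Q = (12, 5):
  1P = (11, 10)
  2P = (0, 10)
  3P = (2, 3)
  4P = (12, 8)
  5P = (7, 8)
  6P = (5, 6)
  7P = (9, 0)
  8P = (5, 7)
  9P = (7, 5)
  10P = (12, 5)
Match found at i = 10.

k = 10


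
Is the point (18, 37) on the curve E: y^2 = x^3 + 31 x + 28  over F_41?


Check whether y^2 = x^3 + 31 x + 28 (mod 41) for (x, y) = (18, 37).
LHS: y^2 = 37^2 mod 41 = 16
RHS: x^3 + 31 x + 28 = 18^3 + 31*18 + 28 mod 41 = 22
LHS != RHS

No, not on the curve


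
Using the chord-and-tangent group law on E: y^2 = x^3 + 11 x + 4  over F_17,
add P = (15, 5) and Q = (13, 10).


P != Q, so use the chord formula.
s = (y2 - y1) / (x2 - x1) = (5) / (15) mod 17 = 6
x3 = s^2 - x1 - x2 mod 17 = 6^2 - 15 - 13 = 8
y3 = s (x1 - x3) - y1 mod 17 = 6 * (15 - 8) - 5 = 3

P + Q = (8, 3)


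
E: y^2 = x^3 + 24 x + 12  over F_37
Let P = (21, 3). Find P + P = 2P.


Doubling: s = (3 x1^2 + a) / (2 y1)
s = (3*21^2 + 24) / (2*3) mod 37 = 21
x3 = s^2 - 2 x1 mod 37 = 21^2 - 2*21 = 29
y3 = s (x1 - x3) - y1 mod 37 = 21 * (21 - 29) - 3 = 14

2P = (29, 14)


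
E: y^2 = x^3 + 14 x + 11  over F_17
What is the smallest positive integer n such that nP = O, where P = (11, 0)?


Compute successive multiples of P until we hit O:
  1P = (11, 0)
  2P = O

ord(P) = 2


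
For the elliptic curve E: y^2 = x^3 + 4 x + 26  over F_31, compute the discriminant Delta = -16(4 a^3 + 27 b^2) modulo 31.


4 a^3 + 27 b^2 = 4*4^3 + 27*26^2 = 256 + 18252 = 18508
Delta = -16 * (18508) = -296128
Delta mod 31 = 15

Delta = 15 (mod 31)


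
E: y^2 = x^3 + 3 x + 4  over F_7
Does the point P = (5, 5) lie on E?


Check whether y^2 = x^3 + 3 x + 4 (mod 7) for (x, y) = (5, 5).
LHS: y^2 = 5^2 mod 7 = 4
RHS: x^3 + 3 x + 4 = 5^3 + 3*5 + 4 mod 7 = 4
LHS = RHS

Yes, on the curve


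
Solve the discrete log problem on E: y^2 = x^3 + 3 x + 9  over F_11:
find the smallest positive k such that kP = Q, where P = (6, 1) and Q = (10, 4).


Enumerate multiples of P until we hit Q = (10, 4):
  1P = (6, 1)
  2P = (2, 1)
  3P = (3, 10)
  4P = (0, 3)
  5P = (10, 4)
Match found at i = 5.

k = 5


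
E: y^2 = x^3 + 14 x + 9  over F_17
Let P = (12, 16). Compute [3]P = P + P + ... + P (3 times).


k = 3 = 11_2 (binary, LSB first: 11)
Double-and-add from P = (12, 16):
  bit 0 = 1: acc = O + (12, 16) = (12, 16)
  bit 1 = 1: acc = (12, 16) + (14, 5) = (0, 3)

3P = (0, 3)


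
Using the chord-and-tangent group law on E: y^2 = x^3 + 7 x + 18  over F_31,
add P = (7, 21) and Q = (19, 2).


P != Q, so use the chord formula.
s = (y2 - y1) / (x2 - x1) = (12) / (12) mod 31 = 1
x3 = s^2 - x1 - x2 mod 31 = 1^2 - 7 - 19 = 6
y3 = s (x1 - x3) - y1 mod 31 = 1 * (7 - 6) - 21 = 11

P + Q = (6, 11)


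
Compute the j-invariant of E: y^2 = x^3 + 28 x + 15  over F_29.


Delta = -16(4 a^3 + 27 b^2) mod 29 = 14
-1728 * (4 a)^3 = -1728 * (4*28)^3 mod 29 = 15
j = 15 * 14^(-1) mod 29 = 28

j = 28 (mod 29)


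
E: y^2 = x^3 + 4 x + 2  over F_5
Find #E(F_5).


For each x in F_5, count y with y^2 = x^3 + 4 x + 2 mod 5:
  x = 3: RHS = 1, y in [1, 4]  -> 2 point(s)
Affine points: 2. Add the point at infinity: total = 3.

#E(F_5) = 3


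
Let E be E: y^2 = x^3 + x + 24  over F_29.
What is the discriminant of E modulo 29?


4 a^3 + 27 b^2 = 4*1^3 + 27*24^2 = 4 + 15552 = 15556
Delta = -16 * (15556) = -248896
Delta mod 29 = 11

Delta = 11 (mod 29)


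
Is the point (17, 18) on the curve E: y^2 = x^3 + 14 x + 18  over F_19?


Check whether y^2 = x^3 + 14 x + 18 (mod 19) for (x, y) = (17, 18).
LHS: y^2 = 18^2 mod 19 = 1
RHS: x^3 + 14 x + 18 = 17^3 + 14*17 + 18 mod 19 = 1
LHS = RHS

Yes, on the curve


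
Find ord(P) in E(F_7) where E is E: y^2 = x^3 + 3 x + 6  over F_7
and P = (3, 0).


Compute successive multiples of P until we hit O:
  1P = (3, 0)
  2P = O

ord(P) = 2


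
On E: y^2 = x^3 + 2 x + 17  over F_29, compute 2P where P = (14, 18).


Doubling: s = (3 x1^2 + a) / (2 y1)
s = (3*14^2 + 2) / (2*18) mod 29 = 18
x3 = s^2 - 2 x1 mod 29 = 18^2 - 2*14 = 6
y3 = s (x1 - x3) - y1 mod 29 = 18 * (14 - 6) - 18 = 10

2P = (6, 10)


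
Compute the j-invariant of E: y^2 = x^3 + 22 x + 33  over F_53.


Delta = -16(4 a^3 + 27 b^2) mod 53 = 35
-1728 * (4 a)^3 = -1728 * (4*22)^3 mod 53 = 11
j = 11 * 35^(-1) mod 53 = 20

j = 20 (mod 53)


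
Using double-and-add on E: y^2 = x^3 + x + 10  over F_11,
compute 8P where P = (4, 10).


k = 8 = 1000_2 (binary, LSB first: 0001)
Double-and-add from P = (4, 10):
  bit 0 = 0: acc unchanged = O
  bit 1 = 0: acc unchanged = O
  bit 2 = 0: acc unchanged = O
  bit 3 = 1: acc = O + (1, 1) = (1, 1)

8P = (1, 1)


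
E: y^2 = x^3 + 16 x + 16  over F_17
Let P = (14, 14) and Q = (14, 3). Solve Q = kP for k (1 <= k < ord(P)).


Enumerate multiples of P until we hit Q = (14, 3):
  1P = (14, 14)
  2P = (4, 5)
  3P = (1, 13)
  4P = (1, 4)
  5P = (4, 12)
  6P = (14, 3)
Match found at i = 6.

k = 6


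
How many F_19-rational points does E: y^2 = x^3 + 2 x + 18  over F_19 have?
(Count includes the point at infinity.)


For each x in F_19, count y with y^2 = x^3 + 2 x + 18 mod 19:
  x = 2: RHS = 11, y in [7, 12]  -> 2 point(s)
  x = 5: RHS = 1, y in [1, 18]  -> 2 point(s)
  x = 9: RHS = 5, y in [9, 10]  -> 2 point(s)
  x = 14: RHS = 16, y in [4, 15]  -> 2 point(s)
  x = 16: RHS = 4, y in [2, 17]  -> 2 point(s)
  x = 17: RHS = 6, y in [5, 14]  -> 2 point(s)
Affine points: 12. Add the point at infinity: total = 13.

#E(F_19) = 13


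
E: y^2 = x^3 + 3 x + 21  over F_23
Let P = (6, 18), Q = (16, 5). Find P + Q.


P != Q, so use the chord formula.
s = (y2 - y1) / (x2 - x1) = (10) / (10) mod 23 = 1
x3 = s^2 - x1 - x2 mod 23 = 1^2 - 6 - 16 = 2
y3 = s (x1 - x3) - y1 mod 23 = 1 * (6 - 2) - 18 = 9

P + Q = (2, 9)


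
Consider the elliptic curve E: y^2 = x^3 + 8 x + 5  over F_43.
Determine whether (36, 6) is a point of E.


Check whether y^2 = x^3 + 8 x + 5 (mod 43) for (x, y) = (36, 6).
LHS: y^2 = 6^2 mod 43 = 36
RHS: x^3 + 8 x + 5 = 36^3 + 8*36 + 5 mod 43 = 36
LHS = RHS

Yes, on the curve


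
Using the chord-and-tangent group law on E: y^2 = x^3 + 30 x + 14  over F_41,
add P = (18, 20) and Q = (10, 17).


P != Q, so use the chord formula.
s = (y2 - y1) / (x2 - x1) = (38) / (33) mod 41 = 26
x3 = s^2 - x1 - x2 mod 41 = 26^2 - 18 - 10 = 33
y3 = s (x1 - x3) - y1 mod 41 = 26 * (18 - 33) - 20 = 0

P + Q = (33, 0)


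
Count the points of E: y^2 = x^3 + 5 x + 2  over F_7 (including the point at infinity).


For each x in F_7, count y with y^2 = x^3 + 5 x + 2 mod 7:
  x = 0: RHS = 2, y in [3, 4]  -> 2 point(s)
  x = 1: RHS = 1, y in [1, 6]  -> 2 point(s)
  x = 3: RHS = 2, y in [3, 4]  -> 2 point(s)
  x = 4: RHS = 2, y in [3, 4]  -> 2 point(s)
Affine points: 8. Add the point at infinity: total = 9.

#E(F_7) = 9


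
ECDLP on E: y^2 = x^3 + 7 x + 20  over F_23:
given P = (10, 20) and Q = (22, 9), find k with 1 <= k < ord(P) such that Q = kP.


Enumerate multiples of P until we hit Q = (22, 9):
  1P = (10, 20)
  2P = (15, 2)
  3P = (22, 14)
  4P = (20, 8)
  5P = (11, 18)
  6P = (6, 18)
  7P = (13, 13)
  8P = (8, 6)
  9P = (8, 17)
  10P = (13, 10)
  11P = (6, 5)
  12P = (11, 5)
  13P = (20, 15)
  14P = (22, 9)
Match found at i = 14.

k = 14


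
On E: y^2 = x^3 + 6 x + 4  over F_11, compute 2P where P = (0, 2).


Doubling: s = (3 x1^2 + a) / (2 y1)
s = (3*0^2 + 6) / (2*2) mod 11 = 7
x3 = s^2 - 2 x1 mod 11 = 7^2 - 2*0 = 5
y3 = s (x1 - x3) - y1 mod 11 = 7 * (0 - 5) - 2 = 7

2P = (5, 7)


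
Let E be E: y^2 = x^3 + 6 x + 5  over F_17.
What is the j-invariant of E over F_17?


Delta = -16(4 a^3 + 27 b^2) mod 17 = 9
-1728 * (4 a)^3 = -1728 * (4*6)^3 mod 17 = 1
j = 1 * 9^(-1) mod 17 = 2

j = 2 (mod 17)


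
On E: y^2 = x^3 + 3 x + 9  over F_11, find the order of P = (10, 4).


Compute successive multiples of P until we hit O:
  1P = (10, 4)
  2P = (6, 10)
  3P = (0, 3)
  4P = (2, 10)
  5P = (3, 10)
  6P = (3, 1)
  7P = (2, 1)
  8P = (0, 8)
  ... (continuing to 11P)
  11P = O

ord(P) = 11


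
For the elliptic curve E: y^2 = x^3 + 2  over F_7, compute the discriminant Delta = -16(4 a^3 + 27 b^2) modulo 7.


4 a^3 + 27 b^2 = 4*0^3 + 27*2^2 = 0 + 108 = 108
Delta = -16 * (108) = -1728
Delta mod 7 = 1

Delta = 1 (mod 7)


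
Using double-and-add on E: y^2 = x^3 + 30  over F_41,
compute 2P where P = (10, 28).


k = 2 = 10_2 (binary, LSB first: 01)
Double-and-add from P = (10, 28):
  bit 0 = 0: acc unchanged = O
  bit 1 = 1: acc = O + (11, 34) = (11, 34)

2P = (11, 34)


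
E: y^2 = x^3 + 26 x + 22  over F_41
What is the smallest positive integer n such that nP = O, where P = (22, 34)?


Compute successive multiples of P until we hit O:
  1P = (22, 34)
  2P = (33, 32)
  3P = (25, 15)
  4P = (25, 26)
  5P = (33, 9)
  6P = (22, 7)
  7P = O

ord(P) = 7


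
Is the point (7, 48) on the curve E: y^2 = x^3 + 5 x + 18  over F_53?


Check whether y^2 = x^3 + 5 x + 18 (mod 53) for (x, y) = (7, 48).
LHS: y^2 = 48^2 mod 53 = 25
RHS: x^3 + 5 x + 18 = 7^3 + 5*7 + 18 mod 53 = 25
LHS = RHS

Yes, on the curve


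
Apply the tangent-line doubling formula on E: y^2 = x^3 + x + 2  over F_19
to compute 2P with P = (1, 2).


Doubling: s = (3 x1^2 + a) / (2 y1)
s = (3*1^2 + 1) / (2*2) mod 19 = 1
x3 = s^2 - 2 x1 mod 19 = 1^2 - 2*1 = 18
y3 = s (x1 - x3) - y1 mod 19 = 1 * (1 - 18) - 2 = 0

2P = (18, 0)


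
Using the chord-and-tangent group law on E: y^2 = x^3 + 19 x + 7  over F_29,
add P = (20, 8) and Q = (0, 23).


P != Q, so use the chord formula.
s = (y2 - y1) / (x2 - x1) = (15) / (9) mod 29 = 21
x3 = s^2 - x1 - x2 mod 29 = 21^2 - 20 - 0 = 15
y3 = s (x1 - x3) - y1 mod 29 = 21 * (20 - 15) - 8 = 10

P + Q = (15, 10)


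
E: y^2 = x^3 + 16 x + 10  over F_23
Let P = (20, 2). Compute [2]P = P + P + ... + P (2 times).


k = 2 = 10_2 (binary, LSB first: 01)
Double-and-add from P = (20, 2):
  bit 0 = 0: acc unchanged = O
  bit 1 = 1: acc = O + (8, 12) = (8, 12)

2P = (8, 12)


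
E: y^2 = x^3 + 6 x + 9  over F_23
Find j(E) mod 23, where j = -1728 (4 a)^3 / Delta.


Delta = -16(4 a^3 + 27 b^2) mod 23 = 13
-1728 * (4 a)^3 = -1728 * (4*6)^3 mod 23 = 20
j = 20 * 13^(-1) mod 23 = 21

j = 21 (mod 23)


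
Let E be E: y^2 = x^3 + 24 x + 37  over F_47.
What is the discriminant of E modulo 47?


4 a^3 + 27 b^2 = 4*24^3 + 27*37^2 = 55296 + 36963 = 92259
Delta = -16 * (92259) = -1476144
Delta mod 47 = 32

Delta = 32 (mod 47)


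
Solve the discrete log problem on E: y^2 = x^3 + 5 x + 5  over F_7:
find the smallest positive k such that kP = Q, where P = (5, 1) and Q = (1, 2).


Enumerate multiples of P until we hit Q = (1, 2):
  1P = (5, 1)
  2P = (1, 5)
  3P = (2, 3)
  4P = (2, 4)
  5P = (1, 2)
Match found at i = 5.

k = 5


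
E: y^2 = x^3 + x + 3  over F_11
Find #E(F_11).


For each x in F_11, count y with y^2 = x^3 + 1 x + 3 mod 11:
  x = 0: RHS = 3, y in [5, 6]  -> 2 point(s)
  x = 1: RHS = 5, y in [4, 7]  -> 2 point(s)
  x = 3: RHS = 0, y in [0]  -> 1 point(s)
  x = 4: RHS = 5, y in [4, 7]  -> 2 point(s)
  x = 5: RHS = 1, y in [1, 10]  -> 2 point(s)
  x = 6: RHS = 5, y in [4, 7]  -> 2 point(s)
  x = 7: RHS = 1, y in [1, 10]  -> 2 point(s)
  x = 9: RHS = 4, y in [2, 9]  -> 2 point(s)
  x = 10: RHS = 1, y in [1, 10]  -> 2 point(s)
Affine points: 17. Add the point at infinity: total = 18.

#E(F_11) = 18


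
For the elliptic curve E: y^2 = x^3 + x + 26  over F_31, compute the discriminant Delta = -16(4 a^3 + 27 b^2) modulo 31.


4 a^3 + 27 b^2 = 4*1^3 + 27*26^2 = 4 + 18252 = 18256
Delta = -16 * (18256) = -292096
Delta mod 31 = 17

Delta = 17 (mod 31)


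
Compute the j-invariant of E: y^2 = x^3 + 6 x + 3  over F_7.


Delta = -16(4 a^3 + 27 b^2) mod 7 = 5
-1728 * (4 a)^3 = -1728 * (4*6)^3 mod 7 = 6
j = 6 * 5^(-1) mod 7 = 4

j = 4 (mod 7)


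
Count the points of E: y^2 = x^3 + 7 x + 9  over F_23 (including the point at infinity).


For each x in F_23, count y with y^2 = x^3 + 7 x + 9 mod 23:
  x = 0: RHS = 9, y in [3, 20]  -> 2 point(s)
  x = 2: RHS = 8, y in [10, 13]  -> 2 point(s)
  x = 4: RHS = 9, y in [3, 20]  -> 2 point(s)
  x = 5: RHS = 8, y in [10, 13]  -> 2 point(s)
  x = 8: RHS = 2, y in [5, 18]  -> 2 point(s)
  x = 12: RHS = 4, y in [2, 21]  -> 2 point(s)
  x = 15: RHS = 16, y in [4, 19]  -> 2 point(s)
  x = 16: RHS = 8, y in [10, 13]  -> 2 point(s)
  x = 17: RHS = 4, y in [2, 21]  -> 2 point(s)
  x = 19: RHS = 9, y in [3, 20]  -> 2 point(s)
  x = 22: RHS = 1, y in [1, 22]  -> 2 point(s)
Affine points: 22. Add the point at infinity: total = 23.

#E(F_23) = 23


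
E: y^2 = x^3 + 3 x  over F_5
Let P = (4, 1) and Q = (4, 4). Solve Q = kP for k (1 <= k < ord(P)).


Enumerate multiples of P until we hit Q = (4, 4):
  1P = (4, 1)
  2P = (1, 3)
  3P = (1, 2)
  4P = (4, 4)
Match found at i = 4.

k = 4


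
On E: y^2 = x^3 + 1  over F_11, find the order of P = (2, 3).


Compute successive multiples of P until we hit O:
  1P = (2, 3)
  2P = (0, 1)
  3P = (10, 0)
  4P = (0, 10)
  5P = (2, 8)
  6P = O

ord(P) = 6


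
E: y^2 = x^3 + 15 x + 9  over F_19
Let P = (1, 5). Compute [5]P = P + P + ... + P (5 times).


k = 5 = 101_2 (binary, LSB first: 101)
Double-and-add from P = (1, 5):
  bit 0 = 1: acc = O + (1, 5) = (1, 5)
  bit 1 = 0: acc unchanged = (1, 5)
  bit 2 = 1: acc = (1, 5) + (2, 3) = (1, 14)

5P = (1, 14)


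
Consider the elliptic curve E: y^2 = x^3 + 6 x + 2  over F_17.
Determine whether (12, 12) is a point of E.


Check whether y^2 = x^3 + 6 x + 2 (mod 17) for (x, y) = (12, 12).
LHS: y^2 = 12^2 mod 17 = 8
RHS: x^3 + 6 x + 2 = 12^3 + 6*12 + 2 mod 17 = 0
LHS != RHS

No, not on the curve


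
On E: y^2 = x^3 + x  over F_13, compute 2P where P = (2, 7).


Doubling: s = (3 x1^2 + a) / (2 y1)
s = (3*2^2 + 1) / (2*7) mod 13 = 0
x3 = s^2 - 2 x1 mod 13 = 0^2 - 2*2 = 9
y3 = s (x1 - x3) - y1 mod 13 = 0 * (2 - 9) - 7 = 6

2P = (9, 6)


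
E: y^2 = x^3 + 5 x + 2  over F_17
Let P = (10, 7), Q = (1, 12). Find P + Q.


P != Q, so use the chord formula.
s = (y2 - y1) / (x2 - x1) = (5) / (8) mod 17 = 7
x3 = s^2 - x1 - x2 mod 17 = 7^2 - 10 - 1 = 4
y3 = s (x1 - x3) - y1 mod 17 = 7 * (10 - 4) - 7 = 1

P + Q = (4, 1)


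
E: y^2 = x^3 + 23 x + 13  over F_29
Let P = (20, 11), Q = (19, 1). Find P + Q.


P != Q, so use the chord formula.
s = (y2 - y1) / (x2 - x1) = (19) / (28) mod 29 = 10
x3 = s^2 - x1 - x2 mod 29 = 10^2 - 20 - 19 = 3
y3 = s (x1 - x3) - y1 mod 29 = 10 * (20 - 3) - 11 = 14

P + Q = (3, 14)


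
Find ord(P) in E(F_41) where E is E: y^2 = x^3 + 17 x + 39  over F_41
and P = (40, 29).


Compute successive multiples of P until we hit O:
  1P = (40, 29)
  2P = (38, 24)
  3P = (0, 30)
  4P = (2, 9)
  5P = (7, 38)
  6P = (10, 15)
  7P = (16, 15)
  8P = (1, 4)
  ... (continuing to 37P)
  37P = O

ord(P) = 37


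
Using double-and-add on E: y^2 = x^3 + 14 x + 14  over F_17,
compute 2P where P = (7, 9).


k = 2 = 10_2 (binary, LSB first: 01)
Double-and-add from P = (7, 9):
  bit 0 = 0: acc unchanged = O
  bit 1 = 1: acc = O + (16, 4) = (16, 4)

2P = (16, 4)


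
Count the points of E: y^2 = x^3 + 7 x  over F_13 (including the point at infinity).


For each x in F_13, count y with y^2 = x^3 + 7 x + 0 mod 13:
  x = 0: RHS = 0, y in [0]  -> 1 point(s)
  x = 2: RHS = 9, y in [3, 10]  -> 2 point(s)
  x = 3: RHS = 9, y in [3, 10]  -> 2 point(s)
  x = 4: RHS = 1, y in [1, 12]  -> 2 point(s)
  x = 5: RHS = 4, y in [2, 11]  -> 2 point(s)
  x = 8: RHS = 9, y in [3, 10]  -> 2 point(s)
  x = 9: RHS = 12, y in [5, 8]  -> 2 point(s)
  x = 10: RHS = 4, y in [2, 11]  -> 2 point(s)
  x = 11: RHS = 4, y in [2, 11]  -> 2 point(s)
Affine points: 17. Add the point at infinity: total = 18.

#E(F_13) = 18


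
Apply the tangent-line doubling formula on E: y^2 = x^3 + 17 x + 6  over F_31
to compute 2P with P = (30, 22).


Doubling: s = (3 x1^2 + a) / (2 y1)
s = (3*30^2 + 17) / (2*22) mod 31 = 23
x3 = s^2 - 2 x1 mod 31 = 23^2 - 2*30 = 4
y3 = s (x1 - x3) - y1 mod 31 = 23 * (30 - 4) - 22 = 18

2P = (4, 18)


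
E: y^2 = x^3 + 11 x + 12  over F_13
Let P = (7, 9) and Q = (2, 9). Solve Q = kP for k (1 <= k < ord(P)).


Enumerate multiples of P until we hit Q = (2, 9):
  1P = (7, 9)
  2P = (8, 1)
  3P = (10, 2)
  4P = (0, 5)
  5P = (5, 7)
  6P = (2, 9)
Match found at i = 6.

k = 6


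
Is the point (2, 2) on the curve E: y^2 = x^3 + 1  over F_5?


Check whether y^2 = x^3 + 0 x + 1 (mod 5) for (x, y) = (2, 2).
LHS: y^2 = 2^2 mod 5 = 4
RHS: x^3 + 0 x + 1 = 2^3 + 0*2 + 1 mod 5 = 4
LHS = RHS

Yes, on the curve


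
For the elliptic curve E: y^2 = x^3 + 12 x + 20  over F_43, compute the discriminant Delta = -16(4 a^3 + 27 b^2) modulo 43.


4 a^3 + 27 b^2 = 4*12^3 + 27*20^2 = 6912 + 10800 = 17712
Delta = -16 * (17712) = -283392
Delta mod 43 = 21

Delta = 21 (mod 43)


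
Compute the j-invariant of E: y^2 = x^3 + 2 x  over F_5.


Delta = -16(4 a^3 + 27 b^2) mod 5 = 3
-1728 * (4 a)^3 = -1728 * (4*2)^3 mod 5 = 4
j = 4 * 3^(-1) mod 5 = 3

j = 3 (mod 5)


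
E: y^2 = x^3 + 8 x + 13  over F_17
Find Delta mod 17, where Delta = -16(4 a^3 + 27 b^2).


4 a^3 + 27 b^2 = 4*8^3 + 27*13^2 = 2048 + 4563 = 6611
Delta = -16 * (6611) = -105776
Delta mod 17 = 15

Delta = 15 (mod 17)


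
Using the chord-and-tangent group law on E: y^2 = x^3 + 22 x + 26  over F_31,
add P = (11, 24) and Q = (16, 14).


P != Q, so use the chord formula.
s = (y2 - y1) / (x2 - x1) = (21) / (5) mod 31 = 29
x3 = s^2 - x1 - x2 mod 31 = 29^2 - 11 - 16 = 8
y3 = s (x1 - x3) - y1 mod 31 = 29 * (11 - 8) - 24 = 1

P + Q = (8, 1)


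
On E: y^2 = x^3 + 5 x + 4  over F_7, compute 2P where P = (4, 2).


Doubling: s = (3 x1^2 + a) / (2 y1)
s = (3*4^2 + 5) / (2*2) mod 7 = 1
x3 = s^2 - 2 x1 mod 7 = 1^2 - 2*4 = 0
y3 = s (x1 - x3) - y1 mod 7 = 1 * (4 - 0) - 2 = 2

2P = (0, 2)


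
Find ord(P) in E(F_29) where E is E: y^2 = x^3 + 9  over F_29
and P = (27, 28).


Compute successive multiples of P until we hit O:
  1P = (27, 28)
  2P = (11, 21)
  3P = (16, 4)
  4P = (20, 11)
  5P = (24, 0)
  6P = (20, 18)
  7P = (16, 25)
  8P = (11, 8)
  ... (continuing to 10P)
  10P = O

ord(P) = 10


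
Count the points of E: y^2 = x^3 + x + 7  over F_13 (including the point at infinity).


For each x in F_13, count y with y^2 = x^3 + 1 x + 7 mod 13:
  x = 1: RHS = 9, y in [3, 10]  -> 2 point(s)
  x = 2: RHS = 4, y in [2, 11]  -> 2 point(s)
  x = 4: RHS = 10, y in [6, 7]  -> 2 point(s)
  x = 9: RHS = 4, y in [2, 11]  -> 2 point(s)
  x = 10: RHS = 3, y in [4, 9]  -> 2 point(s)
  x = 11: RHS = 10, y in [6, 7]  -> 2 point(s)
Affine points: 12. Add the point at infinity: total = 13.

#E(F_13) = 13


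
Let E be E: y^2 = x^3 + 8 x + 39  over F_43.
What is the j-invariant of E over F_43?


Delta = -16(4 a^3 + 27 b^2) mod 43 = 9
-1728 * (4 a)^3 = -1728 * (4*8)^3 mod 43 = 27
j = 27 * 9^(-1) mod 43 = 3

j = 3 (mod 43)


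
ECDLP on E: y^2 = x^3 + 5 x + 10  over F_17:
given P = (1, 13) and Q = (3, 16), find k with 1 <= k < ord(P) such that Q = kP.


Enumerate multiples of P until we hit Q = (3, 16):
  1P = (1, 13)
  2P = (16, 2)
  3P = (9, 11)
  4P = (6, 1)
  5P = (11, 11)
  6P = (3, 1)
  7P = (15, 3)
  8P = (14, 6)
  9P = (4, 3)
  10P = (8, 16)
  11P = (12, 9)
  12P = (12, 8)
  13P = (8, 1)
  14P = (4, 14)
  15P = (14, 11)
  16P = (15, 14)
  17P = (3, 16)
Match found at i = 17.

k = 17


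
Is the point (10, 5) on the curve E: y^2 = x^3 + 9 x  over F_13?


Check whether y^2 = x^3 + 9 x + 0 (mod 13) for (x, y) = (10, 5).
LHS: y^2 = 5^2 mod 13 = 12
RHS: x^3 + 9 x + 0 = 10^3 + 9*10 + 0 mod 13 = 11
LHS != RHS

No, not on the curve


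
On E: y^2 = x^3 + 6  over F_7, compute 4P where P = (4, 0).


k = 4 = 100_2 (binary, LSB first: 001)
Double-and-add from P = (4, 0):
  bit 0 = 0: acc unchanged = O
  bit 1 = 0: acc unchanged = O
  bit 2 = 1: acc = O + O = O

4P = O


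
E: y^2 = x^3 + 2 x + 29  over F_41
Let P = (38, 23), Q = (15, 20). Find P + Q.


P != Q, so use the chord formula.
s = (y2 - y1) / (x2 - x1) = (38) / (18) mod 41 = 34
x3 = s^2 - x1 - x2 mod 41 = 34^2 - 38 - 15 = 37
y3 = s (x1 - x3) - y1 mod 41 = 34 * (38 - 37) - 23 = 11

P + Q = (37, 11)


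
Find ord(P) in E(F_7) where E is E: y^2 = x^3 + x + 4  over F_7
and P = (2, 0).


Compute successive multiples of P until we hit O:
  1P = (2, 0)
  2P = O

ord(P) = 2


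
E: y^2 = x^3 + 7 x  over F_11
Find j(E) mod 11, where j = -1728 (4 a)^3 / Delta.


Delta = -16(4 a^3 + 27 b^2) mod 11 = 4
-1728 * (4 a)^3 = -1728 * (4*7)^3 mod 11 = 4
j = 4 * 4^(-1) mod 11 = 1

j = 1 (mod 11)


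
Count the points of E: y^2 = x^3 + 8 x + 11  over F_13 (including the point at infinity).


For each x in F_13, count y with y^2 = x^3 + 8 x + 11 mod 13:
  x = 2: RHS = 9, y in [3, 10]  -> 2 point(s)
  x = 3: RHS = 10, y in [6, 7]  -> 2 point(s)
  x = 4: RHS = 3, y in [4, 9]  -> 2 point(s)
  x = 10: RHS = 12, y in [5, 8]  -> 2 point(s)
  x = 11: RHS = 0, y in [0]  -> 1 point(s)
Affine points: 9. Add the point at infinity: total = 10.

#E(F_13) = 10


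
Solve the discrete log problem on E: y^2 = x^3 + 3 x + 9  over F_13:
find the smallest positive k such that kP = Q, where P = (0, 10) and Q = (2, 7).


Enumerate multiples of P until we hit Q = (2, 7):
  1P = (0, 10)
  2P = (10, 8)
  3P = (2, 6)
  4P = (2, 7)
Match found at i = 4.

k = 4
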